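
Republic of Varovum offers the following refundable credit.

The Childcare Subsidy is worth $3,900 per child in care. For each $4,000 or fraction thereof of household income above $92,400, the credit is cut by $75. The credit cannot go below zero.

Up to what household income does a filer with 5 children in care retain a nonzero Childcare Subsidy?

$1,128,400

Full credit = 5 × $3,900 = $19,500.
After 259 increments the reduction is 259 × $75 = $19,425, leaving $75; one more increment wipes it out. Increment 259 ends at excess 259 × $4,000 = $1,036,000, so the highest qualifying income is $92,400 + $1,036,000 = $1,128,400.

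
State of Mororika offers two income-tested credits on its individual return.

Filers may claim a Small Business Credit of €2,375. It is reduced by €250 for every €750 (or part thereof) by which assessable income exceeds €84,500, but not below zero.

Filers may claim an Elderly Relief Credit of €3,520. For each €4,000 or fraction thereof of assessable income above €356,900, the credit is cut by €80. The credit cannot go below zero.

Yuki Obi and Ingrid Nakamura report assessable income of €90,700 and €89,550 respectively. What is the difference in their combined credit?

Yuki (€90,700): Small Business Credit: income exceeds €84,500 by €6,200, which is 9 full-or-partial €750 increments; reduction = 9 × €250 = €2,250, leaving €125. Elderly Relief Credit: €90,700 is at or below the €356,900 threshold, so the full €3,520 applies. total €125 + €3,520 = €3,645
Ingrid (€89,550): Small Business Credit: income exceeds €84,500 by €5,050, which is 7 full-or-partial €750 increments; reduction = 7 × €250 = €1,750, leaving €625. Elderly Relief Credit: €89,550 is at or below the €356,900 threshold, so the full €3,520 applies. total €625 + €3,520 = €4,145
Difference: |€3,645 − €4,145| = €500.

€500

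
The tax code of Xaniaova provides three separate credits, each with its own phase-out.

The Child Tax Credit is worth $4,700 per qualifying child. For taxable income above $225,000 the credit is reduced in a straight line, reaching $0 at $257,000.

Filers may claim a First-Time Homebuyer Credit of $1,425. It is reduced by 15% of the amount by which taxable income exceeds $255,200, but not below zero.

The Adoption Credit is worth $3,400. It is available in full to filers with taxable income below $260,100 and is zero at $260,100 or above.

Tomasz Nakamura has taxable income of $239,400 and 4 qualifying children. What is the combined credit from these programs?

$15,165

Child Tax Credit: base = 4 × $4,700 = $18,800. $239,400 is $14,400 into a $32,000 phase-out range, leaving 17,600/32,000 of the credit: $18,800 × 17,600/32,000 = $10,340.
First-Time Homebuyer Credit: $239,400 is at or below the $255,200 threshold, so the full $1,425 applies.
Adoption Credit: $239,400 is below the $260,100 cutoff, so the full $3,400 applies.
Total: $10,340 + $1,425 + $3,400 = $15,165.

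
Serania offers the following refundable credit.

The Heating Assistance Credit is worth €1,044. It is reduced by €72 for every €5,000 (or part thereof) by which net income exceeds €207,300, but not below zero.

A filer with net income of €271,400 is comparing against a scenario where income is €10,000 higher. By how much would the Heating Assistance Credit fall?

At €271,400 — income exceeds €207,300 by €64,100, which is 13 full-or-partial €5,000 increments; reduction = 13 × €72 = €936, leaving €108.
At €281,400 — income exceeds €207,300 by €74,100 → 15 increments × €72 = €1,080 ≥ base, so the credit is €0.
Lost: €108 − €0 = €108.

€108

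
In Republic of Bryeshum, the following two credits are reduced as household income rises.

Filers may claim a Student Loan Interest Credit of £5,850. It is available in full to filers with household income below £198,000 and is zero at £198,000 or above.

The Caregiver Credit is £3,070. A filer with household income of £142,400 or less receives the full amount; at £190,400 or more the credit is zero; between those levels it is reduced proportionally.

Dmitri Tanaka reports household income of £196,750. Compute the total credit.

Student Loan Interest Credit: £196,750 is below the £198,000 cutoff, so the full £5,850 applies.
Caregiver Credit: £196,750 is at or above £190,400, so the credit is £0.
Total: £5,850 + £0 = £5,850.

£5,850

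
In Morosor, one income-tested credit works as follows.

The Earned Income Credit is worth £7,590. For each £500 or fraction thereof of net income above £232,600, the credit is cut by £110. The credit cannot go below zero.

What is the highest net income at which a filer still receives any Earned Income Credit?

After 68 increments the reduction is 68 × £110 = £7,480, leaving £110; one more increment wipes it out. Increment 68 ends at excess 68 × £500 = £34,000, so the highest qualifying income is £232,600 + £34,000 = £266,600.

£266,600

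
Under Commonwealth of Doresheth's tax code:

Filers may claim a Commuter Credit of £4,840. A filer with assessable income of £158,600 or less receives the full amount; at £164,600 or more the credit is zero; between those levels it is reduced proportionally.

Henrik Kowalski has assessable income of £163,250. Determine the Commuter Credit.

Commuter Credit: £163,250 is £4,650 into a £6,000 phase-out range, leaving 1,350/6,000 of the credit: £4,840 × 1,350/6,000 = £1,089.

£1,089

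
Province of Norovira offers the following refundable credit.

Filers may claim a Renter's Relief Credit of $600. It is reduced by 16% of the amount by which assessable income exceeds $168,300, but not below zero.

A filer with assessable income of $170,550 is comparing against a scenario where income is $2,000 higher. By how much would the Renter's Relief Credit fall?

$240

At $170,550 — 16% of the $2,250 excess over $168,300 is $360; credit = $600 − $360 = $240.
At $172,550 — 16% of the $4,250 excess over $168,300 is $680 ≥ base, so the credit is $0.
Lost: $240 − $0 = $240.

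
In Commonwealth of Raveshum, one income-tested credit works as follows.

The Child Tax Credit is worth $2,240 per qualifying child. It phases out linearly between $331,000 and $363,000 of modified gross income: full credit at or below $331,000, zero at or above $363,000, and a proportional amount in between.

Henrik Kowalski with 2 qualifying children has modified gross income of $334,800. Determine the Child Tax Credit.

$3,948

Child Tax Credit: base = 2 × $2,240 = $4,480. $334,800 is $3,800 into a $32,000 phase-out range, leaving 28,200/32,000 of the credit: $4,480 × 28,200/32,000 = $3,948.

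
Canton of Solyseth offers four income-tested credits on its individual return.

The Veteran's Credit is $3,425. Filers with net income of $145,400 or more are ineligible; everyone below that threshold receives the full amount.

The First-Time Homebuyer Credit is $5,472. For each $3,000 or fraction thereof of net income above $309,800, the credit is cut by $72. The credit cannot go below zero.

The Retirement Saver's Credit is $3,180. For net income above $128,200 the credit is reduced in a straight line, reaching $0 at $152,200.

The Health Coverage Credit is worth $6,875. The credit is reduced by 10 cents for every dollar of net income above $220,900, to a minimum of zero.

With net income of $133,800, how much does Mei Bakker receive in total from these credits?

$18,210

Veteran's Credit: $133,800 is below the $145,400 cutoff, so the full $3,425 applies.
First-Time Homebuyer Credit: $133,800 is at or below the $309,800 threshold, so the full $5,472 applies.
Retirement Saver's Credit: $133,800 is $5,600 into a $24,000 phase-out range, leaving 18,400/24,000 of the credit: $3,180 × 18,400/24,000 = $2,438.
Health Coverage Credit: $133,800 is at or below the $220,900 threshold, so the full $6,875 applies.
Total: $3,425 + $5,472 + $2,438 + $6,875 = $18,210.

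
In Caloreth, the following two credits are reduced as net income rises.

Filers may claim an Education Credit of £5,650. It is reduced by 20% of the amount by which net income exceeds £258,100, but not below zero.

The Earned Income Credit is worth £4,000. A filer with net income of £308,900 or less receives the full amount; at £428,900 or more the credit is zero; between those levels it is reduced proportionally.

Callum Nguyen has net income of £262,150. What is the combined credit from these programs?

£8,840

Education Credit: 20% of the £4,050 excess over £258,100 is £810; credit = £5,650 − £810 = £4,840.
Earned Income Credit: £262,150 is at or below the £308,900 threshold, so the full £4,000 applies.
Total: £4,840 + £4,000 = £8,840.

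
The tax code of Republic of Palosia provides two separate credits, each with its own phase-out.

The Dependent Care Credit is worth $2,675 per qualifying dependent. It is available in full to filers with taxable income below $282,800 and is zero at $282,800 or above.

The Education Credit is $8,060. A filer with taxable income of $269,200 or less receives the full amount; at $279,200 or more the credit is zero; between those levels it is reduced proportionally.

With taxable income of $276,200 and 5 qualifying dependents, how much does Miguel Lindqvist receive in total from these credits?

Dependent Care Credit: base = 5 × $2,675 = $13,375. $276,200 is below the $282,800 cutoff, so the full $13,375 applies.
Education Credit: $276,200 is $7,000 into a $10,000 phase-out range, leaving 3,000/10,000 of the credit: $8,060 × 3,000/10,000 = $2,418.
Total: $13,375 + $2,418 = $15,793.

$15,793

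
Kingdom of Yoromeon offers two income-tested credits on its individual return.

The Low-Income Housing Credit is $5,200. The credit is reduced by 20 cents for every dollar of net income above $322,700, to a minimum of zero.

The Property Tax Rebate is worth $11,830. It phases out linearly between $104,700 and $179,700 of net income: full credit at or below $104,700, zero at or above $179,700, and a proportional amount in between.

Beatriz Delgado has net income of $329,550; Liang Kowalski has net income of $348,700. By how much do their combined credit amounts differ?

Beatriz ($329,550): Low-Income Housing Credit: 20% of the $6,850 excess over $322,700 is $1,370; credit = $5,200 − $1,370 = $3,830. Property Tax Rebate: $329,550 is at or above $179,700, so the credit is $0. total $3,830 + $0 = $3,830
Liang ($348,700): Low-Income Housing Credit: 20% of the $26,000 excess over $322,700 is $5,200 ≥ base, so the credit is $0. Property Tax Rebate: $348,700 is at or above $179,700, so the credit is $0. total $0 + $0 = $0
Difference: |$3,830 − $0| = $3,830.

$3,830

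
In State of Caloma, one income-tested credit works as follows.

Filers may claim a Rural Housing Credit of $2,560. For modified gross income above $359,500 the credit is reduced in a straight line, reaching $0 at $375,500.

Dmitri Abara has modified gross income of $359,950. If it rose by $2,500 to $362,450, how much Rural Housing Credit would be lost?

At $359,950 — $359,950 is $450 into a $16,000 phase-out range, leaving 15,550/16,000 of the credit: $2,560 × 15,550/16,000 = $2,488.
At $362,450 — $362,450 is $2,950 into a $16,000 phase-out range, leaving 13,050/16,000 of the credit: $2,560 × 13,050/16,000 = $2,088.
Lost: $2,488 − $2,088 = $400.

$400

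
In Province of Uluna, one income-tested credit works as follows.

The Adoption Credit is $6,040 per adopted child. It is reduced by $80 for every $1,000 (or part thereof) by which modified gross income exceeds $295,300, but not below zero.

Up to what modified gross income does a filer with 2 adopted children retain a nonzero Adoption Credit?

Full credit = 2 × $6,040 = $12,080.
After 150 increments the reduction is 150 × $80 = $12,000, leaving $80; one more increment wipes it out. Increment 150 ends at excess 150 × $1,000 = $150,000, so the highest qualifying income is $295,300 + $150,000 = $445,300.

$445,300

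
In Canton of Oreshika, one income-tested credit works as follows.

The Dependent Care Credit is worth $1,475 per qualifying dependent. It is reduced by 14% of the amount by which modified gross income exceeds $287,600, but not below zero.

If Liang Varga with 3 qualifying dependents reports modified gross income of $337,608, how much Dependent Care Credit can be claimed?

$0

Dependent Care Credit: base = 3 × $1,475 = $4,425. 14% of the $50,008 excess over $287,600 is $7,001.12 ≥ base, so the credit is $0.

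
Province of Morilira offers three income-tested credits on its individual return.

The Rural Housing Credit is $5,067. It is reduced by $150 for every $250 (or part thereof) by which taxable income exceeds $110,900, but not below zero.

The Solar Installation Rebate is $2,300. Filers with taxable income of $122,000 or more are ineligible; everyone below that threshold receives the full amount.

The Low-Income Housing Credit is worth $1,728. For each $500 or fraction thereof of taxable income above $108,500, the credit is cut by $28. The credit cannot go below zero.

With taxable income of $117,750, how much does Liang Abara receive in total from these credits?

Rural Housing Credit: income exceeds $110,900 by $6,850, which is 28 full-or-partial $250 increments; reduction = 28 × $150 = $4,200, leaving $867.
Solar Installation Rebate: $117,750 is below the $122,000 cutoff, so the full $2,300 applies.
Low-Income Housing Credit: income exceeds $108,500 by $9,250, which is 19 full-or-partial $500 increments; reduction = 19 × $28 = $532, leaving $1,196.
Total: $867 + $2,300 + $1,196 = $4,363.

$4,363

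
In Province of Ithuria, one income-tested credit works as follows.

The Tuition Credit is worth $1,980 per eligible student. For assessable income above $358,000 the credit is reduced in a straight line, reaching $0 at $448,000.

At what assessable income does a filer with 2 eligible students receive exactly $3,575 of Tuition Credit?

$366,750

Full credit = 2 × $1,980 = $3,960.
$3,575 is 3,575/3,960 of the full $3,960, so 385/3,960 of the $90,000 range has been used: income = $358,000 + $90,000 × 385/3,960 = $366,750.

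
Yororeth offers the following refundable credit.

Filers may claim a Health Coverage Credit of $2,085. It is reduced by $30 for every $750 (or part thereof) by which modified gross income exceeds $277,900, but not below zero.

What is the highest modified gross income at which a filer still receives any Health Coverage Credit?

After 69 increments the reduction is 69 × $30 = $2,070, leaving $15; one more increment wipes it out. Increment 69 ends at excess 69 × $750 = $51,750, so the highest qualifying income is $277,900 + $51,750 = $329,650.

$329,650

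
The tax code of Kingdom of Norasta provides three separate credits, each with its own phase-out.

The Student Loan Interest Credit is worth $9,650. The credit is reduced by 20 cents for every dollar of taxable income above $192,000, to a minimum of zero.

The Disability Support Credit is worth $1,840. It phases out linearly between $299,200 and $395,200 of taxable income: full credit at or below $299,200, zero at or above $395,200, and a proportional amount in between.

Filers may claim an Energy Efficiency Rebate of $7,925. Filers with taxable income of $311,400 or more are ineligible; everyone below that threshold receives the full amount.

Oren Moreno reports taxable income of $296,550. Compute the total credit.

Student Loan Interest Credit: 20% of the $104,550 excess over $192,000 is $20,910 ≥ base, so the credit is $0.
Disability Support Credit: $296,550 is at or below the $299,200 threshold, so the full $1,840 applies.
Energy Efficiency Rebate: $296,550 is below the $311,400 cutoff, so the full $7,925 applies.
Total: $0 + $1,840 + $7,925 = $9,765.

$9,765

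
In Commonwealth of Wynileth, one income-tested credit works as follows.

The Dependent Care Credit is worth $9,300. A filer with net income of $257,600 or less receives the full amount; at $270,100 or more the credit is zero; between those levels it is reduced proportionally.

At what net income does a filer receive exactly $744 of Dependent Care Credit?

$269,100

$744 is 744/9,300 of the full $9,300, so 8,556/9,300 of the $12,500 range has been used: income = $257,600 + $12,500 × 8,556/9,300 = $269,100.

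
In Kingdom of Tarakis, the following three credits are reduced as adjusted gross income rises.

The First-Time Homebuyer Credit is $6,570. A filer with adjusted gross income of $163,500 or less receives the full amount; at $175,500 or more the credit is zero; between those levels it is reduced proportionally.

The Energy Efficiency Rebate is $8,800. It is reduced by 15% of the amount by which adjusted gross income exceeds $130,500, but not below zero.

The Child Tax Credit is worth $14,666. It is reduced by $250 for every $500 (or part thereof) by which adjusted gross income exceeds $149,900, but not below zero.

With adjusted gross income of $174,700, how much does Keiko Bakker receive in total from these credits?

$4,774

First-Time Homebuyer Credit: $174,700 is $11,200 into a $12,000 phase-out range, leaving 800/12,000 of the credit: $6,570 × 800/12,000 = $438.
Energy Efficiency Rebate: 15% of the $44,200 excess over $130,500 is $6,630; credit = $8,800 − $6,630 = $2,170.
Child Tax Credit: income exceeds $149,900 by $24,800, which is 50 full-or-partial $500 increments; reduction = 50 × $250 = $12,500, leaving $2,166.
Total: $438 + $2,170 + $2,166 = $4,774.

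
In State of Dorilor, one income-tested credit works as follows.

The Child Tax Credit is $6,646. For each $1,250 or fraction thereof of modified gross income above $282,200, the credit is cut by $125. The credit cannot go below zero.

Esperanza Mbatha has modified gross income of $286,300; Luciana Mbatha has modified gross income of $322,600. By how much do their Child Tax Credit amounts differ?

Esperanza ($286,300): Child Tax Credit: income exceeds $282,200 by $4,100, which is 4 full-or-partial $1,250 increments; reduction = 4 × $125 = $500, leaving $6,146.
Luciana ($322,600): Child Tax Credit: income exceeds $282,200 by $40,400, which is 33 full-or-partial $1,250 increments; reduction = 33 × $125 = $4,125, leaving $2,521.
Difference: |$6,146 − $2,521| = $3,625.

$3,625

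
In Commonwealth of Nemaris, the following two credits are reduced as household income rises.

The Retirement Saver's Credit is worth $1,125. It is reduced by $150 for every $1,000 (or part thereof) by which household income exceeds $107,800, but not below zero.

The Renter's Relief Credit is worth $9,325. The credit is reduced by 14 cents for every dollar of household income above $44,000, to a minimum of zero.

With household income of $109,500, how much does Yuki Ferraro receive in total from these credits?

Retirement Saver's Credit: income exceeds $107,800 by $1,700, which is 2 full-or-partial $1,000 increments; reduction = 2 × $150 = $300, leaving $825.
Renter's Relief Credit: 14% of the $65,500 excess over $44,000 is $9,170; credit = $9,325 − $9,170 = $155.
Total: $825 + $155 = $980.

$980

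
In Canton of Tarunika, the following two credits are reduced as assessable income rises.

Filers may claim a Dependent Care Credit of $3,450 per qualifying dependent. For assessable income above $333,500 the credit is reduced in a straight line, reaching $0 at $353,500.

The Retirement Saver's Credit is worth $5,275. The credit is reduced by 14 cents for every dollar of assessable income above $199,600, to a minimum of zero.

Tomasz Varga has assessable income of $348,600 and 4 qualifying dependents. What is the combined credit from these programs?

$3,381

Dependent Care Credit: base = 4 × $3,450 = $13,800. $348,600 is $15,100 into a $20,000 phase-out range, leaving 4,900/20,000 of the credit: $13,800 × 4,900/20,000 = $3,381.
Retirement Saver's Credit: 14% of the $149,000 excess over $199,600 is $20,860 ≥ base, so the credit is $0.
Total: $3,381 + $0 = $3,381.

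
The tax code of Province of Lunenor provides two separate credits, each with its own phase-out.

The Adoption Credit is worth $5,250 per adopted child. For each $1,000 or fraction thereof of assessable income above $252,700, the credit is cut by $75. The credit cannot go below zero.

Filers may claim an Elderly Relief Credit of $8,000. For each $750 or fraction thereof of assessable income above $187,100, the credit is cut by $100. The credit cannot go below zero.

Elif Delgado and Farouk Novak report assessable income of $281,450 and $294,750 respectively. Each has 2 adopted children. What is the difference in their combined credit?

$1,050

Elif ($281,450): Adoption Credit: base = 2 × $5,250 = $10,500. income exceeds $252,700 by $28,750, which is 29 full-or-partial $1,000 increments; reduction = 29 × $75 = $2,175, leaving $8,325. Elderly Relief Credit: income exceeds $187,100 by $94,350 → 126 increments × $100 = $12,600 ≥ base, so the credit is $0. total $8,325 + $0 = $8,325
Farouk ($294,750): Adoption Credit: base = 2 × $5,250 = $10,500. income exceeds $252,700 by $42,050, which is 43 full-or-partial $1,000 increments; reduction = 43 × $75 = $3,225, leaving $7,275. Elderly Relief Credit: income exceeds $187,100 by $107,650 → 144 increments × $100 = $14,400 ≥ base, so the credit is $0. total $7,275 + $0 = $7,275
Difference: |$8,325 − $7,275| = $1,050.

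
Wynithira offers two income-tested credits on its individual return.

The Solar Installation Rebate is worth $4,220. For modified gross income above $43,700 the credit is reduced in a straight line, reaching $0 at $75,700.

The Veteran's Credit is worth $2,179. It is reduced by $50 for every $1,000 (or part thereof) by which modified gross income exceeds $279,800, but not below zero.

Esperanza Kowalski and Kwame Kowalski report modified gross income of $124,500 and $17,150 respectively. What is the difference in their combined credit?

Esperanza ($124,500): Solar Installation Rebate: $124,500 is at or above $75,700, so the credit is $0. Veteran's Credit: $124,500 is at or below the $279,800 threshold, so the full $2,179 applies. total $0 + $2,179 = $2,179
Kwame ($17,150): Solar Installation Rebate: $17,150 is at or below the $43,700 threshold, so the full $4,220 applies. Veteran's Credit: $17,150 is at or below the $279,800 threshold, so the full $2,179 applies. total $4,220 + $2,179 = $6,399
Difference: |$2,179 − $6,399| = $4,220.

$4,220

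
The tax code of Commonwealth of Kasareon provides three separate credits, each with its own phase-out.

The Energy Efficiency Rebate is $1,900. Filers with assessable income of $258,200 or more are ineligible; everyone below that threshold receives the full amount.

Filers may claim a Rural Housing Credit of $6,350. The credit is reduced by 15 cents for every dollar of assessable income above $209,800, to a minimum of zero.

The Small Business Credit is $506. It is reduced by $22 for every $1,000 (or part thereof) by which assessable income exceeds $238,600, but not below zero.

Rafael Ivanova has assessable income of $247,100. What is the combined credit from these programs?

$2,963

Energy Efficiency Rebate: $247,100 is below the $258,200 cutoff, so the full $1,900 applies.
Rural Housing Credit: 15% of the $37,300 excess over $209,800 is $5,595; credit = $6,350 − $5,595 = $755.
Small Business Credit: income exceeds $238,600 by $8,500, which is 9 full-or-partial $1,000 increments; reduction = 9 × $22 = $198, leaving $308.
Total: $1,900 + $755 + $308 = $2,963.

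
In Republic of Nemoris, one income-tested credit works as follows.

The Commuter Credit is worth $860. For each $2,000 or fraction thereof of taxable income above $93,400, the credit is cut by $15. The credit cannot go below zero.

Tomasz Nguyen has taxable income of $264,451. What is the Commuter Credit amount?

$0

Commuter Credit: income exceeds $93,400 by $171,051 → 86 increments × $15 = $1,290 ≥ base, so the credit is $0.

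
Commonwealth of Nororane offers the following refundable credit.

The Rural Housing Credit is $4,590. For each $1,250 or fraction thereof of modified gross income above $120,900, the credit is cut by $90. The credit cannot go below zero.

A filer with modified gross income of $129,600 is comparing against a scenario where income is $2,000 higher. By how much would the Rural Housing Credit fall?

$180

At $129,600 — income exceeds $120,900 by $8,700, which is 7 full-or-partial $1,250 increments; reduction = 7 × $90 = $630, leaving $3,960.
At $131,600 — income exceeds $120,900 by $10,700, which is 9 full-or-partial $1,250 increments; reduction = 9 × $90 = $810, leaving $3,780.
Lost: $3,960 − $3,780 = $180.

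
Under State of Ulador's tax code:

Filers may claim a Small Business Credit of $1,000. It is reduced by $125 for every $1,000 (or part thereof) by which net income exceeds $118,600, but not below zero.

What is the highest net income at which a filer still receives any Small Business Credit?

After 7 increments the reduction is 7 × $125 = $875, leaving $125; one more increment wipes it out. Increment 7 ends at excess 7 × $1,000 = $7,000, so the highest qualifying income is $118,600 + $7,000 = $125,600.

$125,600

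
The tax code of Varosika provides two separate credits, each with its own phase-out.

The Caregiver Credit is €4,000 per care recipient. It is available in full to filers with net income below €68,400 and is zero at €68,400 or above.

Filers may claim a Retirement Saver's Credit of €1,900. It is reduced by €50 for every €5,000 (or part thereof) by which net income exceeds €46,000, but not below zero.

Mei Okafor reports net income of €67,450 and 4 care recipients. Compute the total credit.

€17,650

Caregiver Credit: base = 4 × €4,000 = €16,000. €67,450 is below the €68,400 cutoff, so the full €16,000 applies.
Retirement Saver's Credit: income exceeds €46,000 by €21,450, which is 5 full-or-partial €5,000 increments; reduction = 5 × €50 = €250, leaving €1,650.
Total: €16,000 + €1,650 = €17,650.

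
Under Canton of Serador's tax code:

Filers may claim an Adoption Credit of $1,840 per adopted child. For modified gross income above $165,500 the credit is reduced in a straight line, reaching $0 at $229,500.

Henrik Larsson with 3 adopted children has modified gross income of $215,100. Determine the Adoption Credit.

Adoption Credit: base = 3 × $1,840 = $5,520. $215,100 is $49,600 into a $64,000 phase-out range, leaving 14,400/64,000 of the credit: $5,520 × 14,400/64,000 = $1,242.

$1,242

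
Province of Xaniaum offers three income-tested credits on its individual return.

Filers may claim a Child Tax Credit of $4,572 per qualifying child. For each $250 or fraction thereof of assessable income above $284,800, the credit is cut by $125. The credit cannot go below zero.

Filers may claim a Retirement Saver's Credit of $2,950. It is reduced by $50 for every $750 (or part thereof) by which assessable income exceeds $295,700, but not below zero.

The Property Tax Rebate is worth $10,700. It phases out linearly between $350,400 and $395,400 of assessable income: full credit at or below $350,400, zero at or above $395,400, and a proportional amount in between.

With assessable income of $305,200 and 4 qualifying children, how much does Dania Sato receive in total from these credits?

$21,038

Child Tax Credit: base = 4 × $4,572 = $18,288. income exceeds $284,800 by $20,400, which is 82 full-or-partial $250 increments; reduction = 82 × $125 = $10,250, leaving $8,038.
Retirement Saver's Credit: income exceeds $295,700 by $9,500, which is 13 full-or-partial $750 increments; reduction = 13 × $50 = $650, leaving $2,300.
Property Tax Rebate: $305,200 is at or below the $350,400 threshold, so the full $10,700 applies.
Total: $8,038 + $2,300 + $10,700 = $21,038.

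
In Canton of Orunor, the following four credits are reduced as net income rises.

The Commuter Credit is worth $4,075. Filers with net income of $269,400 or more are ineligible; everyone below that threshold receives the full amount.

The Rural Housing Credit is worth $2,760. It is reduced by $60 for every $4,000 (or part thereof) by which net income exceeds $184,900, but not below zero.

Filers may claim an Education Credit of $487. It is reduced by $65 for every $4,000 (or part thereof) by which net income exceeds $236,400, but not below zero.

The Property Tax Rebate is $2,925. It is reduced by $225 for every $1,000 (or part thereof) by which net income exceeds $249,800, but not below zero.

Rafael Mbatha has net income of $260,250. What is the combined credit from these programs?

Commuter Credit: $260,250 is below the $269,400 cutoff, so the full $4,075 applies.
Rural Housing Credit: income exceeds $184,900 by $75,350, which is 19 full-or-partial $4,000 increments; reduction = 19 × $60 = $1,140, leaving $1,620.
Education Credit: income exceeds $236,400 by $23,850, which is 6 full-or-partial $4,000 increments; reduction = 6 × $65 = $390, leaving $97.
Property Tax Rebate: income exceeds $249,800 by $10,450, which is 11 full-or-partial $1,000 increments; reduction = 11 × $225 = $2,475, leaving $450.
Total: $4,075 + $1,620 + $97 + $450 = $6,242.

$6,242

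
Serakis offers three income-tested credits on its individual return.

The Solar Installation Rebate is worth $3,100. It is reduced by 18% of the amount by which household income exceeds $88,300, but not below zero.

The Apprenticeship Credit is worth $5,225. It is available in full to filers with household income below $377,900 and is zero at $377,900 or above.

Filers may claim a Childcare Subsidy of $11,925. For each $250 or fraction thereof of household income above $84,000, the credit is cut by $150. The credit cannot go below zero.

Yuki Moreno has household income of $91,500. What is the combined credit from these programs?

$15,174

Solar Installation Rebate: 18% of the $3,200 excess over $88,300 is $576; credit = $3,100 − $576 = $2,524.
Apprenticeship Credit: $91,500 is below the $377,900 cutoff, so the full $5,225 applies.
Childcare Subsidy: income exceeds $84,000 by $7,500, which is 30 full-or-partial $250 increments; reduction = 30 × $150 = $4,500, leaving $7,425.
Total: $2,524 + $5,225 + $7,425 = $15,174.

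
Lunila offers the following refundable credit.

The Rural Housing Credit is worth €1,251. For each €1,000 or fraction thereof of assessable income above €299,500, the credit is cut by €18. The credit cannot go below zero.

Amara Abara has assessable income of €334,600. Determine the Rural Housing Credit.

€603

Rural Housing Credit: income exceeds €299,500 by €35,100, which is 36 full-or-partial €1,000 increments; reduction = 36 × €18 = €648, leaving €603.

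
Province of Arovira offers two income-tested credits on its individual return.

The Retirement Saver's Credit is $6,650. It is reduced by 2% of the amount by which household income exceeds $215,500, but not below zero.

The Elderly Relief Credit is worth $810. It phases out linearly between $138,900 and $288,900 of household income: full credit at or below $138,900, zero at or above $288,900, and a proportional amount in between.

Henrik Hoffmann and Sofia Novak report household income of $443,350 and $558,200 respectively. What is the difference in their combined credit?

$2,093

Henrik ($443,350): Retirement Saver's Credit: 2% of the $227,850 excess over $215,500 is $4,557; credit = $6,650 − $4,557 = $2,093. Elderly Relief Credit: $443,350 is at or above $288,900, so the credit is $0. total $2,093 + $0 = $2,093
Sofia ($558,200): Retirement Saver's Credit: 2% of the $342,700 excess over $215,500 is $6,854 ≥ base, so the credit is $0. Elderly Relief Credit: $558,200 is at or above $288,900, so the credit is $0. total $0 + $0 = $0
Difference: |$2,093 − $0| = $2,093.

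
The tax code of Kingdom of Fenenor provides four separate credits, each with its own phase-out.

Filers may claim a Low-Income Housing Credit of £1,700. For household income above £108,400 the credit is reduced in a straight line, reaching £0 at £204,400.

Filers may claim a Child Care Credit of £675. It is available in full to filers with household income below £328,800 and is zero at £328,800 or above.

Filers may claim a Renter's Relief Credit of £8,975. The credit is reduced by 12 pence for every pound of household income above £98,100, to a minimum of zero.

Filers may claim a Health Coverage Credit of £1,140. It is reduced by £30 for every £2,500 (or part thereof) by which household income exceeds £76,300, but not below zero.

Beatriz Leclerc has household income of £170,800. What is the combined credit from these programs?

Low-Income Housing Credit: £170,800 is £62,400 into a £96,000 phase-out range, leaving 33,600/96,000 of the credit: £1,700 × 33,600/96,000 = £595.
Child Care Credit: £170,800 is below the £328,800 cutoff, so the full £675 applies.
Renter's Relief Credit: 12% of the £72,700 excess over £98,100 is £8,724; credit = £8,975 − £8,724 = £251.
Health Coverage Credit: income exceeds £76,300 by £94,500 → 38 increments × £30 = £1,140 ≥ base, so the credit is £0.
Total: £595 + £675 + £251 + £0 = £1,521.

£1,521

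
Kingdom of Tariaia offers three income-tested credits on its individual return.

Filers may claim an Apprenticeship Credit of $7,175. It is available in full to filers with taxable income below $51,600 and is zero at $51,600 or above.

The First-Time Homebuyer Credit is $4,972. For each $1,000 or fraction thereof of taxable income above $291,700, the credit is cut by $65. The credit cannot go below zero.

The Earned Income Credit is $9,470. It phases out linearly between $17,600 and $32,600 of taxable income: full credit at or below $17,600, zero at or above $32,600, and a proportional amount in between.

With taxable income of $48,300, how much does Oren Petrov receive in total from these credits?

Apprenticeship Credit: $48,300 is below the $51,600 cutoff, so the full $7,175 applies.
First-Time Homebuyer Credit: $48,300 is at or below the $291,700 threshold, so the full $4,972 applies.
Earned Income Credit: $48,300 is at or above $32,600, so the credit is $0.
Total: $7,175 + $4,972 + $0 = $12,147.

$12,147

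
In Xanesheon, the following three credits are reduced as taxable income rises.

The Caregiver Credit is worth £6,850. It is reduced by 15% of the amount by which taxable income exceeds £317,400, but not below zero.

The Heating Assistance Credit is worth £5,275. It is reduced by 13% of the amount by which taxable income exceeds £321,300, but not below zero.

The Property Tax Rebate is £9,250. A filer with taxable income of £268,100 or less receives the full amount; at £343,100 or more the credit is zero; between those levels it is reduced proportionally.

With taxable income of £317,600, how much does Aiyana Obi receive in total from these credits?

Caregiver Credit: 15% of the £200 excess over £317,400 is £30; credit = £6,850 − £30 = £6,820.
Heating Assistance Credit: £317,600 is at or below the £321,300 threshold, so the full £5,275 applies.
Property Tax Rebate: £317,600 is £49,500 into a £75,000 phase-out range, leaving 25,500/75,000 of the credit: £9,250 × 25,500/75,000 = £3,145.
Total: £6,820 + £5,275 + £3,145 = £15,240.

£15,240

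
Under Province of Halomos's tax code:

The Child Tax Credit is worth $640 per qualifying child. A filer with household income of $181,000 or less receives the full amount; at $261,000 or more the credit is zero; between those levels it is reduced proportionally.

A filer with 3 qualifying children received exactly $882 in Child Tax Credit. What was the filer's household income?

$224,250

Full credit = 3 × $640 = $1,920.
$882 is 882/1,920 of the full $1,920, so 1,038/1,920 of the $80,000 range has been used: income = $181,000 + $80,000 × 1,038/1,920 = $224,250.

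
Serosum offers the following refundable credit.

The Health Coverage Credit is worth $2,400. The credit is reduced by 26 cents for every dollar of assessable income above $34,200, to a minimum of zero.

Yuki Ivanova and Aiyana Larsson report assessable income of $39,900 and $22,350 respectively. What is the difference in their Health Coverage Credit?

Yuki ($39,900): Health Coverage Credit: 26% of the $5,700 excess over $34,200 is $1,482; credit = $2,400 − $1,482 = $918.
Aiyana ($22,350): Health Coverage Credit: $22,350 is at or below the $34,200 threshold, so the full $2,400 applies.
Difference: |$918 − $2,400| = $1,482.

$1,482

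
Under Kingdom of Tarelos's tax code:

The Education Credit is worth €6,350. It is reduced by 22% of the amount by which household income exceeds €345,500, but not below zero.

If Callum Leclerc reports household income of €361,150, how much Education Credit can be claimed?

Education Credit: 22% of the €15,650 excess over €345,500 is €3,443; credit = €6,350 − €3,443 = €2,907.

€2,907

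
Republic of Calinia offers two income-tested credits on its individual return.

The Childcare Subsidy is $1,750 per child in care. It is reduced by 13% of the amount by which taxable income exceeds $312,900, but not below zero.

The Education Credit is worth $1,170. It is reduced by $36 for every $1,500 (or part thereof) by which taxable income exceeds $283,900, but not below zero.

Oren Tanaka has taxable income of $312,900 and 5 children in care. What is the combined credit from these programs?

$9,200

Childcare Subsidy: base = 5 × $1,750 = $8,750. $312,900 is at or below the $312,900 threshold, so the full $8,750 applies.
Education Credit: income exceeds $283,900 by $29,000, which is 20 full-or-partial $1,500 increments; reduction = 20 × $36 = $720, leaving $450.
Total: $8,750 + $450 = $9,200.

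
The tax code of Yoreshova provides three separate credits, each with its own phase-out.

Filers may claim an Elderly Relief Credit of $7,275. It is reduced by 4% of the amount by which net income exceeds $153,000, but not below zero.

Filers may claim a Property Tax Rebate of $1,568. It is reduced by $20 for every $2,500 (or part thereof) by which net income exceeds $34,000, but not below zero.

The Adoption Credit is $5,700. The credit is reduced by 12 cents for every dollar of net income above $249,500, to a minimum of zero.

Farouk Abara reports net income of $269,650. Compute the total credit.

$5,891

Elderly Relief Credit: 4% of the $116,650 excess over $153,000 is $4,666; credit = $7,275 − $4,666 = $2,609.
Property Tax Rebate: income exceeds $34,000 by $235,650 → 95 increments × $20 = $1,900 ≥ base, so the credit is $0.
Adoption Credit: 12% of the $20,150 excess over $249,500 is $2,418; credit = $5,700 − $2,418 = $3,282.
Total: $2,609 + $0 + $3,282 = $5,891.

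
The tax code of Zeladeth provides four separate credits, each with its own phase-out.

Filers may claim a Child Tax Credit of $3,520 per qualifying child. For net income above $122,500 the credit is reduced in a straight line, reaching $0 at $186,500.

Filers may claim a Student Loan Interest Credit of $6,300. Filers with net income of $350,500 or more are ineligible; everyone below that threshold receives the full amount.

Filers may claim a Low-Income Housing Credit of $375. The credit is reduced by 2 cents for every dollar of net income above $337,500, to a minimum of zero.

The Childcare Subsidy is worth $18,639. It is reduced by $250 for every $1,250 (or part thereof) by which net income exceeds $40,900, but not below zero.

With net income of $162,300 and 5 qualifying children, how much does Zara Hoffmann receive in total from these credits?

$13,330

Child Tax Credit: base = 5 × $3,520 = $17,600. $162,300 is $39,800 into a $64,000 phase-out range, leaving 24,200/64,000 of the credit: $17,600 × 24,200/64,000 = $6,655.
Student Loan Interest Credit: $162,300 is below the $350,500 cutoff, so the full $6,300 applies.
Low-Income Housing Credit: $162,300 is at or below the $337,500 threshold, so the full $375 applies.
Childcare Subsidy: income exceeds $40,900 by $121,400 → 98 increments × $250 = $24,500 ≥ base, so the credit is $0.
Total: $6,655 + $6,300 + $375 + $0 = $13,330.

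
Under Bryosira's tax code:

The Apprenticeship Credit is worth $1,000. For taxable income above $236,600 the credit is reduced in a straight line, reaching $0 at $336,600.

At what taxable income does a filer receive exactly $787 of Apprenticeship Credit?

$257,900

$787 is 787/1,000 of the full $1,000, so 213/1,000 of the $100,000 range has been used: income = $236,600 + $100,000 × 213/1,000 = $257,900.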